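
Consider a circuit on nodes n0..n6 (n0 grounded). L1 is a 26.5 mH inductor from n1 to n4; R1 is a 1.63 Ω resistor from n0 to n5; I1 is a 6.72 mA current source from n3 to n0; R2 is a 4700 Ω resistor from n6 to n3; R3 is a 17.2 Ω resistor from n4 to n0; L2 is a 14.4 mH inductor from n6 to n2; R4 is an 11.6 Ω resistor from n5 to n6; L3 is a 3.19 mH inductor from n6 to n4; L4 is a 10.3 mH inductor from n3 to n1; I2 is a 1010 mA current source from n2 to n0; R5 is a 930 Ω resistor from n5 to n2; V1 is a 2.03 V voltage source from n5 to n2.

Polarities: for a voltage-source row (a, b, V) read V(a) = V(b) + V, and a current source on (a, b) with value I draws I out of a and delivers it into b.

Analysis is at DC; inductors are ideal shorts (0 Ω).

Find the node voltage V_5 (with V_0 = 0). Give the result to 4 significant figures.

Apply KCL at each of the 6 non-ground nodes and solve the resulting linear system.
Node n1: branches {L1, L4} → V_1 = -3.368
Node n2: branches {L2, I2, R5, V1} → V_2 = -3.368
Node n3: branches {I1, R2, L4} → V_3 = -3.368
Node n4: branches {L1, R3, L3} → V_4 = -3.368
Node n5: branches {R1, R4, R5, V1} → V_5 = -1.338
Node n6: branches {R2, L2, R4, L3} → V_6 = -3.368
Source currents: i(L1)=-0.006720, i(L2)=0.3641, i(L3)=-0.1891, i(L4)=-0.006720, i(V1)=0.6437

-1.338 V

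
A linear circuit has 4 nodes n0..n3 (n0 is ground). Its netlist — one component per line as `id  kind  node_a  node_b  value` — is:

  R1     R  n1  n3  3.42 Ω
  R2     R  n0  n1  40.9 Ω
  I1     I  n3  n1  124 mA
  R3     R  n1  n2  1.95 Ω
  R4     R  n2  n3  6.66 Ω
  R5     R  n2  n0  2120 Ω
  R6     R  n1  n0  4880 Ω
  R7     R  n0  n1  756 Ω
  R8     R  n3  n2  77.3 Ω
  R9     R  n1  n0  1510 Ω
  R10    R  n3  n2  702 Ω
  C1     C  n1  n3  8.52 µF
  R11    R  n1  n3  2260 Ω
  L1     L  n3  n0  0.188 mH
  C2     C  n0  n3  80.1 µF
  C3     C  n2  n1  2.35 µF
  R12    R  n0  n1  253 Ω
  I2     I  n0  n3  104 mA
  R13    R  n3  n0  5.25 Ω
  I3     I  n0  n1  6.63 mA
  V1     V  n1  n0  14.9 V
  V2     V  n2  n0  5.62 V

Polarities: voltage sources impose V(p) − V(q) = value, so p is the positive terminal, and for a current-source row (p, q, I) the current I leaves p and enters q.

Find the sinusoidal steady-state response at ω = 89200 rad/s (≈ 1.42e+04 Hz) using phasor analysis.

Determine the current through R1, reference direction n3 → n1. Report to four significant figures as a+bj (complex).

-3.921-0.1604j A

MNA unknowns: 3 node voltages V₁..V_3 plus 2 source currents (V1, V2)
R1: Y=0.2924+0.000j on G[1,3]
R2: Y=0.02445+0.000j on G[0,1]
I1: z[3]−=0.124, z[1]+=0.124
R3: Y=0.5128+0.000j on G[1,2]
R4: Y=0.1502+0.000j on G[2,3]
R5: Y=0.0004717+0.000j on G[2,0]
R6: Y=0.0002049+0.000j on G[1,0]
R7: Y=0.001323+0.000j on G[0,1]
R8: Y=0.01294+0.000j on G[3,2]
R9: Y=0.0006623+0.000j on G[1,0]
R10: Y=0.001425+0.000j on G[3,2]
C1: Y=0.000+0.7600j on G[1,3]
R11: Y=0.0004425+0.000j on G[1,3]
L1: Y=0.000-0.05963j on G[3,0]
C2: Y=0.000+7.145j on G[0,3]
C3: Y=0.000+0.2096j on G[2,1]
R12: Y=0.003953+0.000j on G[0,1]
I2: z[0]−=0.104, z[3]+=0.104
R13: Y=0.1905+0.000j on G[3,0]
I3: z[0]−=0.00663, z[1]+=0.00663
V1: row V1−V0=14.9, i_V1 at 1,0
V2: row V2−V0=5.62, i_V2 at 2,0
solve → V1=14.90+0.000j, V2=5.620+0.000j, V3=1.489-0.5485j
aux → i_V1=-8.595-12.30j, i_V2=4.077+1.855j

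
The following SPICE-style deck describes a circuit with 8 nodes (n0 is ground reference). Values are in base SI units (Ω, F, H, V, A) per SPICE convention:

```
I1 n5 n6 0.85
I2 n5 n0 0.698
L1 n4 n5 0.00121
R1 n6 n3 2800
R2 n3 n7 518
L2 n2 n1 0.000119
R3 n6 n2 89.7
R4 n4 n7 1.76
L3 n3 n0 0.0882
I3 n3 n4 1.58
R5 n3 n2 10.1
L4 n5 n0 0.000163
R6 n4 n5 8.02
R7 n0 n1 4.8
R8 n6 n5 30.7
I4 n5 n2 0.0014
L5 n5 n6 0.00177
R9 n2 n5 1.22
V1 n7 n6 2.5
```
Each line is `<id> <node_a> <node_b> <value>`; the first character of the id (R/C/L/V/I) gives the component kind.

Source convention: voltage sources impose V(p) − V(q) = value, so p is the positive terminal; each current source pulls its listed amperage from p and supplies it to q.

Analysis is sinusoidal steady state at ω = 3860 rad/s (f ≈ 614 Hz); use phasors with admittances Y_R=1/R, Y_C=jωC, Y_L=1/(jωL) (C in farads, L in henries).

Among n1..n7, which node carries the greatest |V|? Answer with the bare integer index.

3

MNA unknowns: 7 node voltages V₁..V_7 plus 1 source current (V1)
I1: z[5]−=0.85, z[6]+=0.85
I2: z[5]−=0.698, z[0]+=0.698
L1: Y=0.000-0.2141j on G[4,5]
R1: Y=0.0003571+0.000j on G[6,3]
R2: Y=0.001931+0.000j on G[3,7]
L2: Y=0.000-2.177j on G[2,1]
R3: Y=0.01115+0.000j on G[6,2]
R4: Y=0.5682+0.000j on G[4,7]
L3: Y=0.000-0.002937j on G[3,0]
I3: z[3]−=1.58, z[4]+=1.58
R5: Y=0.09901+0.000j on G[3,2]
L4: Y=0.000-1.589j on G[5,0]
R6: Y=0.1247+0.000j on G[4,5]
R7: Y=0.2083+0.000j on G[0,1]
R8: Y=0.03257+0.000j on G[6,5]
I4: z[5]−=0.0014, z[2]+=0.0014
L5: Y=0.000-0.1464j on G[5,6]
R9: Y=0.8197+0.000j on G[2,5]
V1: row V7−V6=2.5, i_V1 at 7,6
solve → V1=-1.450-0.06802j, V2=-1.443-0.2068j, V3=-16.92-0.5823j, V4=3.533+5.050j, V5=0.02236-0.2480j, V6=1.019+4.891j, V7=3.519+4.891j
aux → i_V1=-0.03158+0.08033j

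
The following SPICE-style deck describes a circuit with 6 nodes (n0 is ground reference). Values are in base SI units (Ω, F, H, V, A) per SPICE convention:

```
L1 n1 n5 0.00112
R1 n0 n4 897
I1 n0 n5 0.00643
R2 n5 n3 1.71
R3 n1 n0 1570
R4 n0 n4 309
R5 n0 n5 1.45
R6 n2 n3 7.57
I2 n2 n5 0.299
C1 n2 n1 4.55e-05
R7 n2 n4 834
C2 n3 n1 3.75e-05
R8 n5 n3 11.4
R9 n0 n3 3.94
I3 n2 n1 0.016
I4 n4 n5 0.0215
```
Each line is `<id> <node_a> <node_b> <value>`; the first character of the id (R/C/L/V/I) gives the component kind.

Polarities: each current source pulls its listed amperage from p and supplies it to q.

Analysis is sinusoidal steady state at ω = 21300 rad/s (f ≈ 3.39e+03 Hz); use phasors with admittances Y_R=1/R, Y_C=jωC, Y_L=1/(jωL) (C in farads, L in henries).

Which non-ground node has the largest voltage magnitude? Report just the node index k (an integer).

Apply KCL at each of the 5 non-ground nodes and solve the resulting linear system.
Node n1: branches {L1, R3, C1, C2, I3} → V_1 = -0.3868+0.3395j
Node n2: branches {R6, I2, C1, R7, I3} → V_2 = -0.4771+0.6379j
Node n3: branches {R2, R6, C2, R8, R9} → V_3 = -0.2501-0.01971j
Node n4: branches {R1, R4, R7, I4} → V_4 = -3.977+0.1378j
Node n5: branches {L1, I1, R2, R5, I2, R8, I4} → V_5 = 0.1268+0.006072j

4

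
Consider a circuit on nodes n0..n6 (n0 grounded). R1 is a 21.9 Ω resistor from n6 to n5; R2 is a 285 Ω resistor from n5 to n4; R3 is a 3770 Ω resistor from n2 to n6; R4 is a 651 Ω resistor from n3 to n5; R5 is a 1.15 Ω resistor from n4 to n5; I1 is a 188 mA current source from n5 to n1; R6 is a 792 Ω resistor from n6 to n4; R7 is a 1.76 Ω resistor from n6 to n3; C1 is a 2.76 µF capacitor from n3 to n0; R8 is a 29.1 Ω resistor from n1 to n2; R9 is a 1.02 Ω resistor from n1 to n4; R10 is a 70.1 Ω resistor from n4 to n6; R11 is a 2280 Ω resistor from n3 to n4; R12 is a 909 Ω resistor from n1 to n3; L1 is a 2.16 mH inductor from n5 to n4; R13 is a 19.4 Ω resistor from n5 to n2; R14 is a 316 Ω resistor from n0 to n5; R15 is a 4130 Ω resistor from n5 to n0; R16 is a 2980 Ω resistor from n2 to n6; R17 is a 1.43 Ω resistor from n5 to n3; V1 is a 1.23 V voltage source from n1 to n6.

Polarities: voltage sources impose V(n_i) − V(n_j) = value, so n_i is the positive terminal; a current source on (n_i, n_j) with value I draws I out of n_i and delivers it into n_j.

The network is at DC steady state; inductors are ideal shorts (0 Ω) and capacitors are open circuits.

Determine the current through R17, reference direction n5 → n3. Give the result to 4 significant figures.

0.2368 A

MNA unknowns: 6 node voltages V₁..V_6 plus 2 source currents (L1, V1)
R1: Y=0.04566 on G[6,5]
R2: Y=0.003509 on G[5,4]
R3: Y=0.0002653 on G[2,6]
R4: Y=0.001536 on G[3,5]
R5: Y=0.8696 on G[4,5]
I1: z[5]−=0.188, z[1]+=0.188
R6: Y=0.001263 on G[6,4]
R7: Y=0.5682 on G[6,3]
C1: Y=0.000 on G[3,0]
R8: Y=0.03436 on G[1,2]
R9: Y=0.9804 on G[1,4]
R10: Y=0.01427 on G[4,6]
R11: Y=0.0004386 on G[3,4]
R12: Y=0.001100 on G[1,3]
L1: row V5−V4=0, i_L1 at 5,4
R13: Y=0.05155 on G[5,2]
R14: Y=0.003165 on G[0,5]
R15: Y=0.0002421 on G[5,0]
R16: Y=0.0003356 on G[2,6]
R17: Y=0.6993 on G[5,3]
V1: row V1−V6=1.23, i_V1 at 1,6
solve → V1=0.4718, V2=0.1821, V3=-0.3387, V4=0.000, V5=0.000, V6=-0.7582
aux → i_L1=-0.4506, i_V1=-0.2854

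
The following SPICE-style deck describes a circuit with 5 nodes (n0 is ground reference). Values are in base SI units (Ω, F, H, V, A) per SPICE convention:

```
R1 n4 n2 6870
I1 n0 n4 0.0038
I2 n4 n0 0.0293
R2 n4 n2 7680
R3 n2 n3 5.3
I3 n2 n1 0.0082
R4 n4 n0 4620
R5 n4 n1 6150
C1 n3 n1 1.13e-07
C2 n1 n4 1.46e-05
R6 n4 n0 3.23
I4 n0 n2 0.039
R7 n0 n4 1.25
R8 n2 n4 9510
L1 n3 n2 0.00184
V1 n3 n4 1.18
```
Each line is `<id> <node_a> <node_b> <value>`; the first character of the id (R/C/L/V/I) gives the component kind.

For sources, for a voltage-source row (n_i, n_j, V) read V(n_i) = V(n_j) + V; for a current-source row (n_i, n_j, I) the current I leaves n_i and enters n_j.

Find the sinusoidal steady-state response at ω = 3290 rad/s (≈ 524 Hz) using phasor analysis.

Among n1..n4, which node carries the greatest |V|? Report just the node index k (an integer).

2

MNA unknowns: 4 node voltages V₁..V_4 plus 1 source current (V1)
R1: Y=0.0001456+0.000j on G[4,2]
I1: z[0]−=0.0038, z[4]+=0.0038
I2: z[4]−=0.0293, z[0]+=0.0293
R2: Y=0.0001302+0.000j on G[4,2]
R3: Y=0.1887+0.000j on G[2,3]
I3: z[2]−=0.0082, z[1]+=0.0082
R4: Y=0.0002165+0.000j on G[4,0]
R5: Y=0.0001626+0.000j on G[4,1]
C1: Y=0.000+0.0003718j on G[3,1]
C2: Y=0.000+0.04803j on G[1,4]
R6: Y=0.3096+0.000j on G[4,0]
I4: z[0]−=0.039, z[2]+=0.039
R7: Y=0.8000+0.000j on G[0,4]
R8: Y=0.0001052+0.000j on G[2,4]
L1: Y=0.000-0.1652j on G[3,2]
V1: row V3−V4=1.18, i_V1 at 3,4
solve → V1=0.02180-0.1694j, V2=1.283+0.07954j, V3=1.192+0.000j, V4=0.01216+0.000j
aux → i_V1=0.03038-0.0004654j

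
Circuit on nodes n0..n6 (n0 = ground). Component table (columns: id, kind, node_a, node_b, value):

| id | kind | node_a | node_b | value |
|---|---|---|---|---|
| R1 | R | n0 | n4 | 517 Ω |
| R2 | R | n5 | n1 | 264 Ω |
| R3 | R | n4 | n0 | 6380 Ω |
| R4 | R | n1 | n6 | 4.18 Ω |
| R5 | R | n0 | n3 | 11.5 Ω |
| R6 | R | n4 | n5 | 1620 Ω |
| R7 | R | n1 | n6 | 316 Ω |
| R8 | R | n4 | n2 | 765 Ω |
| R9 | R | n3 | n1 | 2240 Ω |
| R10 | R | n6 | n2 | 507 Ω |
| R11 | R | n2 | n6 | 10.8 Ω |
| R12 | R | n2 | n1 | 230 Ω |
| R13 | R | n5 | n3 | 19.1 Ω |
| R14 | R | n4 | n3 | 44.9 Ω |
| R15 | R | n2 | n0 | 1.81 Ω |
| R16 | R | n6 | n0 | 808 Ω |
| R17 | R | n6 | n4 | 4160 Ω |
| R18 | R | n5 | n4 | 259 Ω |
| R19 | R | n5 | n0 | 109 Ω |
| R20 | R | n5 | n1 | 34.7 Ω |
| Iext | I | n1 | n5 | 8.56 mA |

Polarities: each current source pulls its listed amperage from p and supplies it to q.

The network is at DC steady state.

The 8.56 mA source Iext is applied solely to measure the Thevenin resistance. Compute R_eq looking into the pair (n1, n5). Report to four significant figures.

R_eq = 16.93 Ω

MNA unknowns: 6 node voltages V₁..V_6
R1: Y=0.001934 on G[0,4]
R2: Y=0.003788 on G[5,1]
R3: Y=0.0001567 on G[4,0]
R4: Y=0.2392 on G[1,6]
R5: Y=0.08696 on G[0,3]
R6: Y=0.0006173 on G[4,5]
R7: Y=0.003165 on G[1,6]
R8: Y=0.001307 on G[4,2]
R9: Y=0.0004464 on G[3,1]
R10: Y=0.001972 on G[6,2]
R11: Y=0.09259 on G[2,6]
R12: Y=0.004348 on G[2,1]
R13: Y=0.05236 on G[5,3]
R14: Y=0.02227 on G[4,3]
R15: Y=0.5525 on G[2,0]
R16: Y=0.001238 on G[6,0]
R17: Y=0.0002404 on G[6,4]
R18: Y=0.003861 on G[5,4]
R19: Y=0.009174 on G[5,0]
R20: Y=0.02882 on G[5,1]
Iext: z[1]−=0.00856, z[5]+=0.00856
solve → V1=-0.05834, V2=-0.006635, V3=0.03278, V4=0.03615, V5=0.08655, V6=-0.04361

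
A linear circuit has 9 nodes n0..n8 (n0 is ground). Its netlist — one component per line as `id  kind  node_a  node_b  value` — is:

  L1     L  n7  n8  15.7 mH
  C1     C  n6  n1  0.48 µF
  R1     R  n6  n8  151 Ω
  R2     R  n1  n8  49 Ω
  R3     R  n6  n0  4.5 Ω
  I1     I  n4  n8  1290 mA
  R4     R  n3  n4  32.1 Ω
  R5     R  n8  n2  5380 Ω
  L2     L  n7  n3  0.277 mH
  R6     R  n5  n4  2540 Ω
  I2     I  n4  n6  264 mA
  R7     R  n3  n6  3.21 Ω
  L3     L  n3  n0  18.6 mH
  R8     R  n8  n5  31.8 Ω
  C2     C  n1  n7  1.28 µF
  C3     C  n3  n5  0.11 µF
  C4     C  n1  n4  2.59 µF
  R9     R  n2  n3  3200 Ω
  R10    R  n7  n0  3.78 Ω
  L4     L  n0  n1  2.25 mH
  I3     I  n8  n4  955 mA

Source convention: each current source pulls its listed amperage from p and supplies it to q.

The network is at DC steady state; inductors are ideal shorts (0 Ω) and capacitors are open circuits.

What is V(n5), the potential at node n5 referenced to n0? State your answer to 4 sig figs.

MNA unknowns: 8 node voltages V₁..V_8 plus 4 source currents (L1, L2, L3, L4)
L1: row V7−V8=0, i_L1 at 7,8
C1: Y=0.000 on G[6,1]
R1: Y=0.006623 on G[6,8]
R2: Y=0.02041 on G[1,8]
R3: Y=0.2222 on G[6,0]
I1: z[4]−=1.29, z[8]+=1.29
R4: Y=0.03115 on G[3,4]
R5: Y=0.0001859 on G[8,2]
L2: row V7−V3=0, i_L2 at 7,3
R6: Y=0.0003937 on G[5,4]
I2: z[4]−=0.264, z[6]+=0.264
R7: Y=0.3115 on G[3,6]
L3: row V3−V0=0, i_L3 at 3,0
R8: Y=0.03145 on G[8,5]
C2: Y=0.000 on G[1,7]
C3: Y=0.000 on G[3,5]
C4: Y=0.000 on G[1,4]
R9: Y=0.0003125 on G[2,3]
R10: Y=0.2646 on G[7,0]
L4: row V0−V1=0, i_L4 at 0,1
I3: z[8]−=0.955, z[4]+=0.955
solve → V1=0.000, V2=0.000, V3=0.000, V4=-18.99, V5=-0.2348, V6=0.4886, V7=0.000, V8=0.000
aux → i_L1=-0.3309, i_L2=0.3309, i_L3=-0.1086, i_L4=0.000

-0.2348 V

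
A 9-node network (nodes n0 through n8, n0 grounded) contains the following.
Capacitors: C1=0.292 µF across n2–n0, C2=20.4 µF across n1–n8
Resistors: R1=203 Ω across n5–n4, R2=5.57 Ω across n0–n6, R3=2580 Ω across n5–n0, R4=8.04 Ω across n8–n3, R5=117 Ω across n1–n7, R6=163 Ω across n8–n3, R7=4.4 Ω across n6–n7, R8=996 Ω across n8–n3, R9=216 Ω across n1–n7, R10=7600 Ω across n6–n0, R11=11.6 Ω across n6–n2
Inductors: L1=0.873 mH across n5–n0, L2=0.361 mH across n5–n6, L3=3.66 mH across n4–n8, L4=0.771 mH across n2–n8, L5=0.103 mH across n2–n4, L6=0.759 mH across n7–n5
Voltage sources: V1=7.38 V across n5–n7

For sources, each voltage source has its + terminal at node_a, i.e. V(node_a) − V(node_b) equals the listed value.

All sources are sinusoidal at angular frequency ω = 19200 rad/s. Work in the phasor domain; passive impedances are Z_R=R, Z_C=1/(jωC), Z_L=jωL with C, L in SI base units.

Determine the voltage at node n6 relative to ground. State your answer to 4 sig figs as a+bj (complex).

Element admittances at ω=19200 rad/s:
  Y(C1) = 0.000+0.005606j S between n2,n0
  Y(R1) = 0.004926+0.000j S between n5,n4
  Y(L1) = 0.000-0.05966j S between n5,n0
  Y(R2) = 0.1795+0.000j S between n0,n6
  Y(L2) = 0.000-0.1443j S between n5,n6
  Y(R3) = 0.0003876+0.000j S between n5,n0
  Y(R4) = 0.1244+0.000j S between n8,n3
  Y(L3) = 0.000-0.01423j S between n4,n8
  Y(L4) = 0.000-0.06755j S between n2,n8
  Y(C2) = 0.000+0.3917j S between n1,n8
  Y(R5) = 0.008547+0.000j S between n1,n7
  Y(L5) = 0.000-0.5057j S between n2,n4
  Y(L6) = 0.000-0.06862j S between n7,n5
  Y(R6) = 0.006135+0.000j S between n8,n3
  Y(R7) = 0.2273+0.000j S between n6,n7
  Y(R8) = 0.001004+0.000j S between n8,n3
  Y(R9) = 0.004630+0.000j S between n1,n7
  Y(R10) = 0.0001316+0.000j S between n6,n0
  Y(R11) = 0.08621+0.000j S between n6,n2
  V1: constraint V(n5)−V(n7) = 7.38
Assemble and solve the 9×9 MNA system:
  V(n1)=-1.790+1.342j  V(n2)=-1.414+1.679j  V(n3)=-1.888+1.251j  V(n4)=-1.451+1.709j  V(n5)=2.904+4.240j  V(n6)=-1.362+0.9994j  V(n7)=-4.476+4.240j  V(n8)=-1.888+1.251j
  i(V1)=-0.7431+1.281j

-1.362+0.9994j V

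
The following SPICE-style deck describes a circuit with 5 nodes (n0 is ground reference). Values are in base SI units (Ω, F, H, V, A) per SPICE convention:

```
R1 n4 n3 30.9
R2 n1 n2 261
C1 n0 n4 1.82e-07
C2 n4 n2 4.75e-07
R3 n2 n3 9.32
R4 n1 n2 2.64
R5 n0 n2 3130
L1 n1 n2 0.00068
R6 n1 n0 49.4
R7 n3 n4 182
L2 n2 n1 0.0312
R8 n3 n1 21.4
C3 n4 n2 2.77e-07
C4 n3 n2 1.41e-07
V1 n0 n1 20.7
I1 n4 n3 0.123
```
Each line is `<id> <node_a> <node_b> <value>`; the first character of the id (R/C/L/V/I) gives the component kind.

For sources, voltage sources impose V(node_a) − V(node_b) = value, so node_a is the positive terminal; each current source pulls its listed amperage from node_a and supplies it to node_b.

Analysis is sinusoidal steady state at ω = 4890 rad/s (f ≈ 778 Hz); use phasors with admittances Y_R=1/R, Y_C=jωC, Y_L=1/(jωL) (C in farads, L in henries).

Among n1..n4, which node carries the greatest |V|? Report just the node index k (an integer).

4

Element admittances at ω=4890 rad/s:
  Y(R1) = 0.03236+0.000j S between n4,n3
  Y(R2) = 0.003831+0.000j S between n1,n2
  Y(C1) = 0.000+0.0008900j S between n0,n4
  Y(C2) = 0.000+0.002323j S between n4,n2
  Y(R3) = 0.1073+0.000j S between n2,n3
  Y(R4) = 0.3788+0.000j S between n1,n2
  Y(R5) = 0.0003195+0.000j S between n0,n2
  Y(L1) = 0.000-0.3007j S between n1,n2
  Y(R6) = 0.02024+0.000j S between n1,n0
  Y(R7) = 0.005495+0.000j S between n3,n4
  Y(L2) = 0.000-0.006554j S between n2,n1
  Y(R8) = 0.04673+0.000j S between n3,n1
  Y(C3) = 0.000+0.001355j S between n4,n2
  Y(C4) = 0.000+0.0006895j S between n3,n2
  V1: constraint V(n0)−V(n1) = 20.7
  I1: injects 0.123 A into n3 (from n4)
Assemble and solve the 5×5 MNA system:
  V(n1)=-20.70+0.000j  V(n2)=-20.70+0.02457j  V(n3)=-20.67+0.2281j  V(n4)=-23.79+1.087j
  i(V1)=-0.4266-0.02116j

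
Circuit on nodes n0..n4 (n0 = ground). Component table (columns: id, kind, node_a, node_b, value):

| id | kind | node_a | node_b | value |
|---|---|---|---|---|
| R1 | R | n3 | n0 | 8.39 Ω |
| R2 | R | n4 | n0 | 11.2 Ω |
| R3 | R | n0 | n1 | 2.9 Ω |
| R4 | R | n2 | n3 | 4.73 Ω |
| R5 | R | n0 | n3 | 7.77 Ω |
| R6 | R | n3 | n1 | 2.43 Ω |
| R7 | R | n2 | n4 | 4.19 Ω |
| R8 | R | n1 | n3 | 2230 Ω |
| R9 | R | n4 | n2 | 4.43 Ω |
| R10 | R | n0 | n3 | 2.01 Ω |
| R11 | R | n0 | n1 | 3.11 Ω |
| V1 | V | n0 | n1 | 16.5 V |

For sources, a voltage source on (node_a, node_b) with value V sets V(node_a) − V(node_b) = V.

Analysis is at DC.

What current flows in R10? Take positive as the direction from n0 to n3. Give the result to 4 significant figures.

Element admittances at DC:
  Y(R1) = 0.1192 S between n3,n0
  Y(R2) = 0.08929 S between n4,n0
  Y(R3) = 0.3448 S between n0,n1
  Y(R4) = 0.2114 S between n2,n3
  Y(R5) = 0.1287 S between n0,n3
  Y(R6) = 0.4115 S between n3,n1
  Y(R7) = 0.2387 S between n2,n4
  Y(R8) = 0.0004484 S between n1,n3
  Y(R9) = 0.2257 S between n4,n2
  Y(R10) = 0.4975 S between n0,n3
  Y(R11) = 0.3215 S between n0,n1
  V1: constraint V(n0)−V(n1) = 16.5
Assemble and solve the 5×5 MNA system:
  V(n1)=-16.50  V(n2)=-4.139  V(n3)=-5.605  V(n4)=-3.472
  i(V1)=-15.48

2.789 A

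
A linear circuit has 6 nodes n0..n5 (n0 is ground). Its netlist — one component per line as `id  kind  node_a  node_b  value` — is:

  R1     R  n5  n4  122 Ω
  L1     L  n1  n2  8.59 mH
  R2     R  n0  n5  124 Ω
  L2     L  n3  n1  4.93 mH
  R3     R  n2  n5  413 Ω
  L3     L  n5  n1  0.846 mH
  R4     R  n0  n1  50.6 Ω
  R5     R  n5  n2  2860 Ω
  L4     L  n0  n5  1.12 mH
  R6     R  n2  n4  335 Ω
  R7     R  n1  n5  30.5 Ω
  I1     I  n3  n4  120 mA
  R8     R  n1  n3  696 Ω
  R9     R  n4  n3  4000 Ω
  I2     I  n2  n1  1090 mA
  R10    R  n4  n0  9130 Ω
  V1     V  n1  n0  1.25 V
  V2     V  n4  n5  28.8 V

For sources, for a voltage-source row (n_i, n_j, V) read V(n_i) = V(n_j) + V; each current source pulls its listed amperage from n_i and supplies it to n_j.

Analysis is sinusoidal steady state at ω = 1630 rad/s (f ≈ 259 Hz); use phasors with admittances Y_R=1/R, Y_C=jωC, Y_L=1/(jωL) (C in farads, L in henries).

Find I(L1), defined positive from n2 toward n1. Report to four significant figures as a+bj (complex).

-1.000+0.08075j A

Apply KCL at each of the 5 non-ground nodes and solve the resulting linear system.
Node n1: branches {L1, L2, L3, R4, R7, R8, I2, V1} → V_1 = 1.250+0.000j
Node n2: branches {L1, R3, R5, R6, I2} → V_2 = 0.1194-14.01j
Node n3: branches {L2, I1, R8, R9} → V_3 = 1.238-0.9072j
Node n4: branches {R1, R6, I1, R9, R10, V2} → V_4 = 29.58+0.02293j
Node n5: branches {R1, R2, R3, L3, R5, L4, R7, V2} → V_5 = 0.7765+0.02293j
Source currents: i(V1)=-0.04676+0.4251j, i(V2)=-0.2143-0.04211j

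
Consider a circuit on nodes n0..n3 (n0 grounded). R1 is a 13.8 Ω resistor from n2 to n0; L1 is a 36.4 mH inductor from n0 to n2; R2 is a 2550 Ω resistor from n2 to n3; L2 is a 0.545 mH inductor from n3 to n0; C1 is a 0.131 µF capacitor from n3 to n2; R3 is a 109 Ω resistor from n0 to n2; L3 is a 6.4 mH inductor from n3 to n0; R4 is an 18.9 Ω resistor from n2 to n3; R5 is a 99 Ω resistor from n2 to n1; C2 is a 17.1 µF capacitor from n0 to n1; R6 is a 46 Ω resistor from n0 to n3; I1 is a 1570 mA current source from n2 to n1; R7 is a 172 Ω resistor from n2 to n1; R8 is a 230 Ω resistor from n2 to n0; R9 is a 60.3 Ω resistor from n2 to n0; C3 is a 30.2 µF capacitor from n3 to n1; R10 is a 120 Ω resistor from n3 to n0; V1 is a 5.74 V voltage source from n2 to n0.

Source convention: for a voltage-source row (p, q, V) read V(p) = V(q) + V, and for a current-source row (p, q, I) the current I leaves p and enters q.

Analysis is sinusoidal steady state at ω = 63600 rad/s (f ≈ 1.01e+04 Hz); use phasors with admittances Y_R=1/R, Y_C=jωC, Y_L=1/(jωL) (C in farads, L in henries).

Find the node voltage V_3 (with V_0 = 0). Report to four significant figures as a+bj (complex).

Element admittances at ω=63600 rad/s:
  Y(R1) = 0.07246+0.000j S between n2,n0
  Y(L1) = 0.000-0.0004320j S between n0,n2
  Y(R2) = 0.0003922+0.000j S between n2,n3
  Y(L2) = 0.000-0.02885j S between n3,n0
  Y(C1) = 0.000+0.008332j S between n3,n2
  Y(R3) = 0.009174+0.000j S between n0,n2
  Y(L3) = 0.000-0.002457j S between n3,n0
  Y(R4) = 0.05291+0.000j S between n2,n3
  Y(R5) = 0.01010+0.000j S between n2,n1
  Y(C2) = 0.000+1.088j S between n0,n1
  Y(R6) = 0.02174+0.000j S between n0,n3
  I1: injects 1.57 A into n1 (from n2)
  Y(R7) = 0.005814+0.000j S between n2,n1
  Y(R8) = 0.004348+0.000j S between n2,n0
  Y(R9) = 0.01658+0.000j S between n2,n0
  Y(C3) = 0.000+1.921j S between n3,n1
  Y(R10) = 0.008333+0.000j S between n3,n0
  V1: constraint V(n2)−V(n0) = 5.74
Assemble and solve the 4×4 MNA system:
  V(n1)=0.2304-1.821j  V(n2)=5.740+0.000j  V(n3)=0.3458-1.989j
  i(V1)=-2.517-0.1775j

0.3458-1.989j V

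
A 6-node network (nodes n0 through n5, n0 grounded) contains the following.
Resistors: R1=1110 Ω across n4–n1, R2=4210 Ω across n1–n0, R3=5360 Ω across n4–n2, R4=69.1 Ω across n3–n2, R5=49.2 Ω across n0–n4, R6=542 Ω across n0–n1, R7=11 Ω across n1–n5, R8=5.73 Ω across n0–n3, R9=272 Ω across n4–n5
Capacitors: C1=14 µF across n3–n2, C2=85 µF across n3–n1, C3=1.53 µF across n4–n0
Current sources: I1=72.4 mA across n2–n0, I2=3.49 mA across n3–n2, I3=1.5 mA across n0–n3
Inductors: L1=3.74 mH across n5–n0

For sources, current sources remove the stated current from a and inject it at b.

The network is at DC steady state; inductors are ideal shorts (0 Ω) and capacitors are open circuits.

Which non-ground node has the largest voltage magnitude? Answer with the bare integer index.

2

Apply KCL at each of the 5 non-ground nodes and solve the resulting linear system.
Node n1: branches {R1, R2, C2, R6, R7} → V_1 = -0.0003638
Node n2: branches {C1, I1, R3, I2, R4} → V_2 = -5.097
Node n3: branches {C1, I2, C2, R4, R8, I3} → V_3 = -0.4008
Node n4: branches {R1, R3, C3, R5, R9} → V_4 = -0.03792
Node n5: branches {R7, L1, R9} → V_5 = 0.000
Source currents: i(L1)=-0.0001725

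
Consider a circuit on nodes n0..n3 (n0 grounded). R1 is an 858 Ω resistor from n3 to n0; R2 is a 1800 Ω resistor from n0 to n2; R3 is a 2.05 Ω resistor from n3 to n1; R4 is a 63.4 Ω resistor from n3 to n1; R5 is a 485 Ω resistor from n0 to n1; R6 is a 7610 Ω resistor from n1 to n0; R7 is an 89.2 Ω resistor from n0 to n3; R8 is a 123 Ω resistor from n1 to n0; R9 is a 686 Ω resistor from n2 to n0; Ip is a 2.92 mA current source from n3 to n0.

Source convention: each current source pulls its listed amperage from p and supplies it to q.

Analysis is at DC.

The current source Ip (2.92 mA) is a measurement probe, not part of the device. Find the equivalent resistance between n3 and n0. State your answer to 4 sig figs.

MNA unknowns: 3 node voltages V₁..V_3
R1: Y=0.001166 on G[3,0]
R2: Y=0.0005556 on G[0,2]
R3: Y=0.4878 on G[3,1]
R4: Y=0.01577 on G[3,1]
R5: Y=0.002062 on G[0,1]
R6: Y=0.0001314 on G[1,0]
R7: Y=0.01121 on G[0,3]
R8: Y=0.008130 on G[1,0]
R9: Y=0.001458 on G[2,0]
Ip: z[3]−=0.00292, z[0]+=0.00292
solve → V1=-0.1272, V2=0.000, V3=-0.1298

R_eq = 44.46 Ω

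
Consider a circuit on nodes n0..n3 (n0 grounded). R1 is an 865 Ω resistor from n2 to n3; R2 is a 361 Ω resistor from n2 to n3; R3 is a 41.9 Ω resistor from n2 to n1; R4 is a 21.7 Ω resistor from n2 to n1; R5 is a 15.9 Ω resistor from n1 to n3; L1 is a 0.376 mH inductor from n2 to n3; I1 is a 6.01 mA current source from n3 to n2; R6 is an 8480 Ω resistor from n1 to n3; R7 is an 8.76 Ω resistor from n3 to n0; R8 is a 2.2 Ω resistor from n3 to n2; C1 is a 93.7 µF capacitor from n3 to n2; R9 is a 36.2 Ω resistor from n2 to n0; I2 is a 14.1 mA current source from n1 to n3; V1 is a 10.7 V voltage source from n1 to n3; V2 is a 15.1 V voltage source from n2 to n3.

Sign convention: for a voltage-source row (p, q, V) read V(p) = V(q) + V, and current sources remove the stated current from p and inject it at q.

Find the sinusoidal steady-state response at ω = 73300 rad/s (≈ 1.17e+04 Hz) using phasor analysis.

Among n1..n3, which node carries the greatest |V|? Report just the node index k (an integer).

MNA unknowns: 3 node voltages V₁..V_3 plus 2 source currents (V1, V2)
R1: Y=0.001156+0.000j on G[2,3]
R2: Y=0.002770+0.000j on G[2,3]
R3: Y=0.02387+0.000j on G[2,1]
R4: Y=0.04608+0.000j on G[2,1]
R5: Y=0.06289+0.000j on G[1,3]
L1: Y=0.000-0.03628j on G[2,3]
I1: z[3]−=0.00601, z[2]+=0.00601
R6: Y=0.0001179+0.000j on G[1,3]
R7: Y=0.1142+0.000j on G[3,0]
R8: Y=0.4545+0.000j on G[3,2]
C1: Y=0.000+6.868j on G[3,2]
R9: Y=0.02762+0.000j on G[2,0]
I2: z[1]−=0.0141, z[3]+=0.0141
V1: row V1−V3=10.7, i_V1 at 1,3
V2: row V2−V3=15.1, i_V2 at 2,3
solve → V1=7.758+0.000j, V2=12.16+0.000j, V3=-2.942+0.000j
aux → i_V1=-0.3805+0.000j, i_V2=-7.561-103.2j

2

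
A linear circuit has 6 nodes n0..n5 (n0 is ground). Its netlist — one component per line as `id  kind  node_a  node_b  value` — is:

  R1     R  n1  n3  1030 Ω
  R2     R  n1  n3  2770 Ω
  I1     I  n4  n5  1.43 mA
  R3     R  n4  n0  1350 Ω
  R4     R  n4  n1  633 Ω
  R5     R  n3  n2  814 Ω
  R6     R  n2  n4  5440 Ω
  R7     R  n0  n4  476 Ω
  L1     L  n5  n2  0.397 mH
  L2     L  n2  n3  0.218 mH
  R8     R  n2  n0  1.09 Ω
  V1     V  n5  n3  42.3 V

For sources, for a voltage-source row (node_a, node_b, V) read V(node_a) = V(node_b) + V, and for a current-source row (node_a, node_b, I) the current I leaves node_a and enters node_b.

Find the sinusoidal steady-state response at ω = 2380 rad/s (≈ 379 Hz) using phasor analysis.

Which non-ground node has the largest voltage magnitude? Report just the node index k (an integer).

Apply KCL at each of the 5 non-ground nodes and solve the resulting linear system.
Node n1: branches {R1, R2, R4} → V_1 = -8.628+0.005327j
Node n2: branches {R5, R6, L1, L2, R8} → V_2 = 0.01013-5.659e-06j
Node n3: branches {R1, R2, R5, L2, V1} → V_3 = -14.98+0.009478j
Node n4: branches {I1, R3, R4, R6, R7} → V_4 = -3.270+0.001827j
Node n5: branches {I1, L1, V1} → V_5 = 27.32+0.009478j
Source currents: i(V1)=-0.008607+28.90j

5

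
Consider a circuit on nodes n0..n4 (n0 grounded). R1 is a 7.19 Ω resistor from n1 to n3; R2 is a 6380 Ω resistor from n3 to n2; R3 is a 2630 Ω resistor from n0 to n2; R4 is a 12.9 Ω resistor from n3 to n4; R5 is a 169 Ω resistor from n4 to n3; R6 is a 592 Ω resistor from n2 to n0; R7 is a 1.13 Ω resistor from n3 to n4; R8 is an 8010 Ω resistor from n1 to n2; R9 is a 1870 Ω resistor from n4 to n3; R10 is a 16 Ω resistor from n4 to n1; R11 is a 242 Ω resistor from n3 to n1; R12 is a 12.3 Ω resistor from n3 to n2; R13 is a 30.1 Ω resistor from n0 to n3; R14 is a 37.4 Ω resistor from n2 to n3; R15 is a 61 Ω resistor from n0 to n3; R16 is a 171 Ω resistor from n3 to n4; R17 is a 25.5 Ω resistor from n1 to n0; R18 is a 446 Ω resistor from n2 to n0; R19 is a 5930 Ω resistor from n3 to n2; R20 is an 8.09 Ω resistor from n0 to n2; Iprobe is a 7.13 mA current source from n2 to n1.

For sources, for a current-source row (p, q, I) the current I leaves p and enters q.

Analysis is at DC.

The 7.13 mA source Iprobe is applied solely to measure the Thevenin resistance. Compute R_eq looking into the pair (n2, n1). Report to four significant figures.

Apply KCL at each of the 4 non-ground nodes and solve the resulting linear system.
Node n1: branches {R1, R8, R10, R11, R17, Iprobe} → V_1 = 0.04554
Node n2: branches {R2, R3, R6, R8, R12, R14, R18, R19, R20, Iprobe} → V_2 = -0.02137
Node n3: branches {R1, R2, R4, R5, R7, R9, R11, R12, R13, R14, R15, R16, R19} → V_3 = 0.01911
Node n4: branches {R4, R5, R7, R9, R10, R16} → V_4 = 0.02071

R_eq = 9.384 Ω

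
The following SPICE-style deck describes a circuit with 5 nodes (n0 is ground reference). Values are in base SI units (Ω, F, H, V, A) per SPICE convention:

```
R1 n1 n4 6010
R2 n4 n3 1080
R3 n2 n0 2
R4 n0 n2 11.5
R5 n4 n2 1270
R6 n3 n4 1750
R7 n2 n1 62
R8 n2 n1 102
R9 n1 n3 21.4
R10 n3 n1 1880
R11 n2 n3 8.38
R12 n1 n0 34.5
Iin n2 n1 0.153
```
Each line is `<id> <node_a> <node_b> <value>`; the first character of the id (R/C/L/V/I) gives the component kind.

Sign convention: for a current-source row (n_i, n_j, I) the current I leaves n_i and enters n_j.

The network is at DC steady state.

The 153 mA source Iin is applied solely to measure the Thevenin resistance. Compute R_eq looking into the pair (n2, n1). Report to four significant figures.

R_eq = 11.42 Ω

Element admittances at DC:
  Y(R1) = 0.0001664 S between n1,n4
  Y(R2) = 0.0009259 S between n4,n3
  Y(R3) = 0.5000 S between n2,n0
  Y(R4) = 0.08696 S between n0,n2
  Y(R5) = 0.0007874 S between n4,n2
  Y(R6) = 0.0005714 S between n3,n4
  Y(R7) = 0.01613 S between n2,n1
  Y(R8) = 0.009804 S between n2,n1
  Y(R9) = 0.04673 S between n1,n3
  Y(R10) = 0.0005319 S between n3,n1
  Y(R11) = 0.1193 S between n2,n3
  Y(R12) = 0.02899 S between n1,n0
  Iin: injects 0.153 A into n1 (from n2)
Assemble and solve the 4×4 MNA system:
  V(n1)=1.665  V(n2)=-0.08224  V(n3)=0.4129  V(n4)=0.3388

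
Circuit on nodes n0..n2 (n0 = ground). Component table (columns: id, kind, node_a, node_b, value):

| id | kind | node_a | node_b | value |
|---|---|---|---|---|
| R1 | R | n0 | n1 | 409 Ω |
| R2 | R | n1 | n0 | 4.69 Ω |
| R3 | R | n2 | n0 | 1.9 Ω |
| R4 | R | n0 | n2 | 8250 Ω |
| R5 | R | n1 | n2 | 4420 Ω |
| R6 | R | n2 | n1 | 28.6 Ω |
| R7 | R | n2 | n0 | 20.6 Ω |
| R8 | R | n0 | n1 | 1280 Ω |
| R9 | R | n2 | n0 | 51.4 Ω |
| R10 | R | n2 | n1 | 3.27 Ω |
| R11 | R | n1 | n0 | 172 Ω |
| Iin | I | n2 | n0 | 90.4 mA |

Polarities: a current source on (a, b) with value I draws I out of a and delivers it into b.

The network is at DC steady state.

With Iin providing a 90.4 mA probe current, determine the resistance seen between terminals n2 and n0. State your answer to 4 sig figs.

MNA unknowns: 2 node voltages V₁..V_2
R1: Y=0.002445 on G[0,1]
R2: Y=0.2132 on G[1,0]
R3: Y=0.5263 on G[2,0]
R4: Y=0.0001212 on G[0,2]
R5: Y=0.0002262 on G[1,2]
R6: Y=0.03497 on G[2,1]
R7: Y=0.04854 on G[2,0]
R8: Y=0.0007813 on G[0,1]
R9: Y=0.01946 on G[2,0]
R10: Y=0.3058 on G[2,1]
R11: Y=0.005814 on G[1,0]
Iin: z[2]−=0.0904, z[0]+=0.0904
solve → V1=-0.07507, V2=-0.1240

R_eq = 1.372 Ω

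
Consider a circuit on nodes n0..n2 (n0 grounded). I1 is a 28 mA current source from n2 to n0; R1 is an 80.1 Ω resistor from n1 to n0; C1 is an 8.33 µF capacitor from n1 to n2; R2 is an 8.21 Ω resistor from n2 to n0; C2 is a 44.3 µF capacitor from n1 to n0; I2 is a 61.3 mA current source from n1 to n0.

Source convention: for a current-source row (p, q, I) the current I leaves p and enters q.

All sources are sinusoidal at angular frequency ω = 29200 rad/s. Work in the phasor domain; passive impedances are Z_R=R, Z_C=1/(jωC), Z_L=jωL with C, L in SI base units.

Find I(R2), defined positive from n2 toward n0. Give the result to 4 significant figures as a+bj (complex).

Element admittances at ω=29200 rad/s:
  I1: injects 0.028 A into n0 (from n2)
  Y(R1) = 0.01248+0.000j S between n1,n0
  Y(C1) = 0.000+0.2432j S between n1,n2
  Y(R2) = 0.1218+0.000j S between n2,n0
  Y(C2) = 0.000+1.294j S between n1,n0
  I2: injects 0.0613 A into n0 (from n1)
Assemble and solve the 2×2 MNA system:
  V(n1)=-0.01336+0.06125j  V(n2)=-0.08130+0.1357j

-0.009902+0.01652j A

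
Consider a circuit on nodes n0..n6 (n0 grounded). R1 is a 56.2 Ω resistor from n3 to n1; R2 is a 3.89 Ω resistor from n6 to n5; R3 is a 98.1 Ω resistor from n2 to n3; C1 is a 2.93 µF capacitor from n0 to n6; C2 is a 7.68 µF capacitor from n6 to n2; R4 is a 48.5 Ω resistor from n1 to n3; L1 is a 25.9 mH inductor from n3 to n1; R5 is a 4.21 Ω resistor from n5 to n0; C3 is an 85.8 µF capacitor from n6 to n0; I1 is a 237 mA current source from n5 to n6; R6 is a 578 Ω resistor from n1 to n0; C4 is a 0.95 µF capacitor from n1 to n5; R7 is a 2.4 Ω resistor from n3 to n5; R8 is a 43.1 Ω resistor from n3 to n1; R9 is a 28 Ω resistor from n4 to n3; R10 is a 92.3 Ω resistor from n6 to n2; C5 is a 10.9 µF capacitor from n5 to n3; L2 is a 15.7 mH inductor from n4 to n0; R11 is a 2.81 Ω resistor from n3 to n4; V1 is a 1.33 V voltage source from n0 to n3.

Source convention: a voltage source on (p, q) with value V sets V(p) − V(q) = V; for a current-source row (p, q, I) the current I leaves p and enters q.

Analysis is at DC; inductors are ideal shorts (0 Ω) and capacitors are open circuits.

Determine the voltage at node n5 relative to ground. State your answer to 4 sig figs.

Element admittances at DC:
  Y(R1) = 0.01779 S between n3,n1
  Y(R2) = 0.2571 S between n6,n5
  Y(R3) = 0.01019 S between n2,n3
  Y(C1) = 0.000 S between n0,n6
  Y(C2) = 0.000 S between n6,n2
  Y(R4) = 0.02062 S between n1,n3
  L1: short n3↔n1 (DC inductor)
  Y(R5) = 0.2375 S between n5,n0
  Y(C3) = 0.000 S between n6,n0
  I1: injects 0.237 A into n6 (from n5)
  Y(R6) = 0.001730 S between n1,n0
  Y(C4) = 0.000 S between n1,n5
  Y(R7) = 0.4167 S between n3,n5
  Y(R8) = 0.02320 S between n3,n1
  Y(R9) = 0.03571 S between n4,n3
  Y(R10) = 0.01083 S between n6,n2
  Y(C5) = 0.000 S between n5,n3
  L2: short n4↔n0 (DC inductor)
  Y(R11) = 0.3559 S between n3,n4
  V1: constraint V(n0)−V(n3) = 1.33
Assemble and solve the 9×9 MNA system:
  V(n1)=-1.330  V(n2)=-0.6262  V(n3)=-1.330  V(n4)=0.000  V(n5)=-0.8581  V(n6)=0.03596
  i(L1)=-0.002301  i(L2)=-0.5208  i(V1)=-0.7269

-0.8581 V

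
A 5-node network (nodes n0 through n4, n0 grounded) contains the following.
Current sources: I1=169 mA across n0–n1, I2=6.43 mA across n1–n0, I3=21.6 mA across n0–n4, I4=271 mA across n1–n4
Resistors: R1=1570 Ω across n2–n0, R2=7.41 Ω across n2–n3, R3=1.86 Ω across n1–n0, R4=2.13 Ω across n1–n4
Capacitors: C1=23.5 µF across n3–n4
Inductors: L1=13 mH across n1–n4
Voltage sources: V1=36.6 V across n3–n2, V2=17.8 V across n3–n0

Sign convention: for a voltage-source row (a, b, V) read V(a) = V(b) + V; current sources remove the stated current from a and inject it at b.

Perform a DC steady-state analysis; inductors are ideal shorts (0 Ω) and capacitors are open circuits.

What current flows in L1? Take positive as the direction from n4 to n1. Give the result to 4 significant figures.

Apply KCL at each of the 4 non-ground nodes and solve the resulting linear system.
Node n1: branches {I1, I2, I4, R3, R4, L1} → V_1 = 0.3426
Node n2: branches {R1, R2, V1} → V_2 = -18.80
Node n3: branches {R2, C1, V1, V2} → V_3 = 17.80
Node n4: branches {I3, I4, R4, C1, L1} → V_4 = 0.3426
Source currents: i(L1)=-0.2926, i(V1)=-4.951, i(V2)=0.01197

0.2926 A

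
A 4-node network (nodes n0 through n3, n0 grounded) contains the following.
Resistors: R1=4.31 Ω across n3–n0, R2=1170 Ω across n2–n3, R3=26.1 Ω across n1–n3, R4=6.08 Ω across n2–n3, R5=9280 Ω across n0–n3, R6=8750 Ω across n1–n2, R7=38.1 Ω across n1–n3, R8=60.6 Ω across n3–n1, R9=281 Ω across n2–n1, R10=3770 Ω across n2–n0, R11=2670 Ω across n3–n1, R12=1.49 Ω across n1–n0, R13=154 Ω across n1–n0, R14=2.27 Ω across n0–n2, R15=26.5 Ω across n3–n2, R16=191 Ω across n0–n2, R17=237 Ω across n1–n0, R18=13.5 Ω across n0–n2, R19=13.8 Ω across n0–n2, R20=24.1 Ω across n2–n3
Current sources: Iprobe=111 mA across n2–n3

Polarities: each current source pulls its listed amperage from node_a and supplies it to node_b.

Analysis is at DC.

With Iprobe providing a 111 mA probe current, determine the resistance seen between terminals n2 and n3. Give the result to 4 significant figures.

R_eq = 2.240 Ω

MNA unknowns: 3 node voltages V₁..V_3
R1: Y=0.2320 on G[3,0]
R2: Y=0.0008547 on G[2,3]
R3: Y=0.03831 on G[1,3]
R4: Y=0.1645 on G[2,3]
R5: Y=0.0001078 on G[0,3]
R6: Y=0.0001143 on G[1,2]
R7: Y=0.02625 on G[1,3]
R8: Y=0.01650 on G[3,1]
R9: Y=0.003559 on G[2,1]
R10: Y=0.0002653 on G[2,0]
R11: Y=0.0003745 on G[3,1]
R12: Y=0.6711 on G[1,0]
R13: Y=0.006494 on G[1,0]
R14: Y=0.4405 on G[0,2]
R15: Y=0.03774 on G[3,2]
R16: Y=0.005236 on G[0,2]
R17: Y=0.004219 on G[1,0]
R18: Y=0.07407 on G[0,2]
R19: Y=0.07246 on G[0,2]
R20: Y=0.04149 on G[2,3]
Iprobe: z[2]−=0.111, z[3]+=0.111
solve → V1=0.01707, V2=-0.08409, V3=0.1645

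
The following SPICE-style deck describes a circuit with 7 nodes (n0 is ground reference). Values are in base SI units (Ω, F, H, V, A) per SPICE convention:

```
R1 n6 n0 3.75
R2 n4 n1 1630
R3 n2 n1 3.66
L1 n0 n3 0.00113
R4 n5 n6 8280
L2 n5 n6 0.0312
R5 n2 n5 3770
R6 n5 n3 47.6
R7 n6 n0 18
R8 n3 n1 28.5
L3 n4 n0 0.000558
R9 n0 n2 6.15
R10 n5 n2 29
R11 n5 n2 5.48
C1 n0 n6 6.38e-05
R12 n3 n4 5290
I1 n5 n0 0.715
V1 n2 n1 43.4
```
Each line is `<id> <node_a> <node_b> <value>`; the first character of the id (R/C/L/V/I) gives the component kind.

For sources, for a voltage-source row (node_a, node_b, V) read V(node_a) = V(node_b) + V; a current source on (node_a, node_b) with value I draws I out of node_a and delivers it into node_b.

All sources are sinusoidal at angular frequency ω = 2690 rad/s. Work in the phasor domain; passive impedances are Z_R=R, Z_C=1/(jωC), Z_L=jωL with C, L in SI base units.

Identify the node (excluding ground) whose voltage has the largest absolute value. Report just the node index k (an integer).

Element admittances at ω=2690 rad/s:
  Y(R1) = 0.2667+0.000j S between n6,n0
  Y(R2) = 0.0006135+0.000j S between n4,n1
  Y(R3) = 0.2732+0.000j S between n2,n1
  Y(L1) = 0.000-0.3290j S between n0,n3
  Y(R4) = 0.0001208+0.000j S between n5,n6
  Y(L2) = 0.000-0.01191j S between n5,n6
  Y(R5) = 0.0002653+0.000j S between n2,n5
  Y(R6) = 0.02101+0.000j S between n5,n3
  Y(R7) = 0.05556+0.000j S between n6,n0
  Y(R8) = 0.03509+0.000j S between n3,n1
  Y(L3) = 0.000-0.6662j S between n4,n0
  Y(R9) = 0.1626+0.000j S between n0,n2
  Y(R10) = 0.03448+0.000j S between n5,n2
  Y(R11) = 0.1825+0.000j S between n5,n2
  Y(C1) = 0.000+0.1716j S between n0,n6
  Y(R12) = 0.0001890+0.000j S between n3,n4
  I1: injects 0.715 A into n0 (from n5)
  V1: constraint V(n2)−V(n1) = 43.4
Assemble and solve the 7×7 MNA system:
  V(n1)=-39.34-0.9748j  V(n2)=4.059-0.9748j  V(n3)=-0.5139-4.062j  V(n4)=0.002007-0.03638j  V(n5)=0.7142-1.208j  V(n6)=-0.04633-0.003896j
  i(V1)=-13.24+0.1078j

1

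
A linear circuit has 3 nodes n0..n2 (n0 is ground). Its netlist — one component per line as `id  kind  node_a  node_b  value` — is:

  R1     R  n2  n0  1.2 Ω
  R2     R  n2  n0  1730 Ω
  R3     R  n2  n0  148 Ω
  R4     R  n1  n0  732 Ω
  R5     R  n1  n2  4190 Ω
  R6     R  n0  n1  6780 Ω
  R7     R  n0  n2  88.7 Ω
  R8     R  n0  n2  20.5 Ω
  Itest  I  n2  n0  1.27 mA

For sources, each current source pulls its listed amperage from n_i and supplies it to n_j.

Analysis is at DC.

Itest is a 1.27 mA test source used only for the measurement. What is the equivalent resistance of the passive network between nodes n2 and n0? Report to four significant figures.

Apply KCL at each of the 2 non-ground nodes and solve the resulting linear system.
Node n1: branches {R4, R5, R6} → V_1 = -0.0001920
Node n2: branches {R1, R2, R3, R5, R7, R8, Itest} → V_2 = -0.001410

R_eq = 1.110 Ω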